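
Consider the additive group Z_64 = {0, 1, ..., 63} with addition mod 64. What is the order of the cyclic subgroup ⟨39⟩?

64

In Z_64, the order of an element a is n/gcd(a, n).
gcd(39, 64) = 1, so |⟨39⟩| = 64/1 = 64.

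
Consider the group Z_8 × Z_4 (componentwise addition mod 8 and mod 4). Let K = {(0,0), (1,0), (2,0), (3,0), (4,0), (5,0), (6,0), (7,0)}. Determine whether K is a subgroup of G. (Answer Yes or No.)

|K| = 8 divides |G| = 32, consistent with Lagrange.
K contains the identity, every element's inverse is in K, and K is closed under +: it is a subgroup.
In fact K = ⟨(7,0)⟩.

Yes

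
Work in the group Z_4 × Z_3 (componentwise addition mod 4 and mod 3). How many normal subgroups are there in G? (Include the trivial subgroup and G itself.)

6

G is abelian, so every subgroup is normal.
G has 6 subgroups in total, hence 6 normal subgroups.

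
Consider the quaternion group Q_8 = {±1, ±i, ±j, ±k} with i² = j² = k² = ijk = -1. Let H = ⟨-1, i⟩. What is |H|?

4

|⟨-1⟩| = 2 and |⟨i⟩| = 4, so |H| is a multiple of lcm(2, 4) = 4 and divides |G| = 8.
Closing under the operation: H = {1, -1, i, -i}, so |H| = 4.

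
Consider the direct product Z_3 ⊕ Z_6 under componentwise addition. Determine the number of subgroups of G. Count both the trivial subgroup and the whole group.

|G| = 18, so by Lagrange every subgroup order divides 18. Divisors: 1, 2, 3, 6, 9, 18.
Subgroups by order — order 1: 1; order 2: 1; order 3: 4; order 6: 4; order 9: 1; order 18: 1.
Total: 1 + 1 + 4 + 4 + 1 + 1 = 12.

12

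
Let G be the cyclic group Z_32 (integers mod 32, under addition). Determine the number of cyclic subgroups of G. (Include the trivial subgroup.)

6

Each element a generates a cyclic subgroup ⟨a⟩; distinct elements may generate the same one (a cyclic group of order d has φ(d) generators).
Cyclic subgroups by order — order 1: 1; order 2: 1; order 4: 1; order 8: 1; order 16: 1; order 32: 1.
Total: 6.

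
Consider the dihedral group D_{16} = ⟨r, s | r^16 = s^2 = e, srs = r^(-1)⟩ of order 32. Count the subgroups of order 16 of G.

3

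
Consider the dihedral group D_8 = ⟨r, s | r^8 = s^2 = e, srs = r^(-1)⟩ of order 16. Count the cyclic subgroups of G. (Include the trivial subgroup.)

Group the elements of G by the cyclic subgroup they generate; each cyclic subgroup of order d accounts for φ(d) elements.
Cyclic subgroups by order — order 1: 1; order 2: 9; order 4: 1; order 8: 1.
Total: 12.

12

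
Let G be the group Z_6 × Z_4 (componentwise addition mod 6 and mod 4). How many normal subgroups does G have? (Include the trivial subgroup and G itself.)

G is abelian, so every subgroup is normal.
G has 16 subgroups in total, hence 16 normal subgroups.

16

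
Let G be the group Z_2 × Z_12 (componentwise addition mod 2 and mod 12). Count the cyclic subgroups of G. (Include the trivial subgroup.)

12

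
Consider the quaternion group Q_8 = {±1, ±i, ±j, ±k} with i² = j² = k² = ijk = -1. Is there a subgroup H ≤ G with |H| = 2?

Yes

2 | 8. A subgroup of order 2 is {1, -1}.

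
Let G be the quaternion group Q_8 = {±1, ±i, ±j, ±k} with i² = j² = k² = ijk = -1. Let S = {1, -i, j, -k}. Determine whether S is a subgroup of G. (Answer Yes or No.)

No

j ∈ S but its inverse -j ∉ S, so S is not a subgroup.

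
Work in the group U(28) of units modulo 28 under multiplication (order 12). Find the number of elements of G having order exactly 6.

The elements of order 6 are: 3, 5, 11, 17, 19, 23.
That's 6.

6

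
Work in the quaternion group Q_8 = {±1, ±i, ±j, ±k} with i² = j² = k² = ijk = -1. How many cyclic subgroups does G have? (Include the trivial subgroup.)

A cyclic subgroup of order d is generated by each of its φ(d) elements of order d, so the cyclic subgroups of order d number (#elements of order d)/φ(d).
Cyclic subgroups by order — order 1: 1; order 2: 1; order 4: 3.
Total: 5.

5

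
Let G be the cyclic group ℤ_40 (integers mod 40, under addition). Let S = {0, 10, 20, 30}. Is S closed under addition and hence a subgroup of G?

Yes

|S| = 4 divides |G| = 40, consistent with Lagrange.
S contains the identity, every element's inverse is in S, and S is closed under +: it is a subgroup.
In fact S = ⟨10⟩.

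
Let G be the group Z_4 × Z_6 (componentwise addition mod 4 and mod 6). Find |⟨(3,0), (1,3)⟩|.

8

|⟨(3,0)⟩| = 4 and |⟨(1,3)⟩| = 4, so |H| is a multiple of lcm(4, 4) = 4 and divides |G| = 24.
Closing under the operation: H = {(0,0), (0,3), (1,0), (1,3), (2,0), (2,3), (3,0), (3,3)}, so |H| = 8.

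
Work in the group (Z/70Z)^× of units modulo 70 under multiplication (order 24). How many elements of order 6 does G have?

The elements of order 6 are: 9, 19, 31, 39, 59, 61.
That's 6.

6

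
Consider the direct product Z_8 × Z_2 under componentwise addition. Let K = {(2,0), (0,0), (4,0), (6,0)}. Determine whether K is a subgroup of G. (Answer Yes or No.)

Yes

|K| = 4 divides |G| = 16, consistent with Lagrange.
K contains the identity, every element's inverse is in K, and K is closed under +: it is a subgroup.
In fact K = ⟨(6,0)⟩.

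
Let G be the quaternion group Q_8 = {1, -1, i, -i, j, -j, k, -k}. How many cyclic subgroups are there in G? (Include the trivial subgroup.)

5

A cyclic subgroup of order d is generated by each of its φ(d) elements of order d, so the cyclic subgroups of order d number (#elements of order d)/φ(d).
Cyclic subgroups by order — order 1: 1; order 2: 1; order 4: 3.
Total: 5.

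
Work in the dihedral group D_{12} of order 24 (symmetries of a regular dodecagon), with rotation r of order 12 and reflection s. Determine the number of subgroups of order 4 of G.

|G| = 24 and 4 | 24, so subgroups of order 4 are possible by Lagrange.
The subgroups of order 4 are: {e, r^6, r^4s, r^10s}; {e, r^6, r^5s, r^11s}; {e, r^6, r^2s, r^8s}; {e, r^3, r^6, r^9}; … (7 in all).
So G has 7 subgroups of order 4.

7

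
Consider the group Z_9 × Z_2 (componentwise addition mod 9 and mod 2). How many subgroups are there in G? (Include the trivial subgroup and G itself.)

|G| = 18, so by Lagrange every subgroup order divides 18. Divisors: 1, 2, 3, 6, 9, 18.
Subgroups by order — order 1: 1; order 2: 1; order 3: 1; order 6: 1; order 9: 1; order 18: 1.
Total: 1 + 1 + 1 + 1 + 1 + 1 = 6.

6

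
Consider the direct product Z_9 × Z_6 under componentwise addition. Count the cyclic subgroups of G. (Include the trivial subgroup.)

Each element a generates a cyclic subgroup ⟨a⟩; distinct elements may generate the same one (a cyclic group of order d has φ(d) generators).
Cyclic subgroups by order — order 1: 1; order 2: 1; order 3: 4; order 6: 4; order 9: 3; order 18: 3.
Total: 16.

16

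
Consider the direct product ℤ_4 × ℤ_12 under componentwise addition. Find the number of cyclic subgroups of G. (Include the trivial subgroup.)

20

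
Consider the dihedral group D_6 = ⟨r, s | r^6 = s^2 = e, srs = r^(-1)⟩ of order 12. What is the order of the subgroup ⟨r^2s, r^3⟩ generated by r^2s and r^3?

4

|⟨r^2s⟩| = 2 and |⟨r^3⟩| = 2, so |H| is a multiple of lcm(2, 2) = 2 and divides |G| = 12.
Closing under the operation: H = {e, r^3, r^2s, r^5s}, so |H| = 4.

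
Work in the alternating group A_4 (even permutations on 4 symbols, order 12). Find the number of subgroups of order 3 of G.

4

|G| = 12 and 3 | 12, so subgroups of order 3 are possible by Lagrange.
The subgroups of order 3 are: {e, (1 2 3), (1 3 2)}; {e, (1 2 4), (1 4 2)}; {e, (1 3 4), (1 4 3)}; {e, (2 3 4), (2 4 3)}.
So G has 4 subgroups of order 3.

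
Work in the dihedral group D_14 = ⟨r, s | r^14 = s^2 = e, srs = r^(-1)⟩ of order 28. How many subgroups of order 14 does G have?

3

|G| = 28 and 14 | 28, so subgroups of order 14 are possible by Lagrange.
The subgroups of order 14 are: {e, r, r^2, r^3, r^4, r^5, r^6, r^7, r^8, r^9, r^10, r^11, r^12, r^13}; {e, r^2, r^4, r^6, r^8, r^10, r^12, s, r^2s, r^4s, r^6s, r^8s, r^10s, r^12s}; {e, r^2, r^4, r^6, r^8, r^10, r^12, rs, r^3s, r^5s, r^7s, r^9s, r^11s, r^13s}.
So G has 3 subgroups of order 14.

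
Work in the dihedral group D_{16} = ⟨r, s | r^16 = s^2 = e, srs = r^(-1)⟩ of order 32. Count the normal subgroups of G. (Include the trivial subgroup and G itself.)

8

G has 36 subgroups. Checking conjugation-invariance by order — order 1: 1/1 normal; order 2: 1/17 normal; order 4: 1/9 normal; order 8: 1/5 normal; order 16: 3/3 normal; order 32: 1/1 normal.
Total normal subgroups: 8.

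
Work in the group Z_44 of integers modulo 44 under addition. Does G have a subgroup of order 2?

Yes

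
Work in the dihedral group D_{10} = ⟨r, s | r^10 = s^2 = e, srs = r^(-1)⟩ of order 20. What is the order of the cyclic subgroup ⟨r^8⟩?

Computing powers of r^8: the smallest k with (r^8)^k = e is k = 5.

5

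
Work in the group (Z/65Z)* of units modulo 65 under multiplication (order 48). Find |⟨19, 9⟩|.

24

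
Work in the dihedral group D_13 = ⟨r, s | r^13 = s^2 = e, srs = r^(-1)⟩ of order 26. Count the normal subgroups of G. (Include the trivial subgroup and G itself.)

G has 16 subgroups. Checking conjugation-invariance by order — order 1: 1/1 normal; order 2: 0/13 normal; order 13: 1/1 normal; order 26: 1/1 normal.
Total normal subgroups: 3.

3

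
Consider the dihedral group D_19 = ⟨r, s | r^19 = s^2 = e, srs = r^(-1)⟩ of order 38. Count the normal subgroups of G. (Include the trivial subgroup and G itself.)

3

G has 22 subgroups. Checking conjugation-invariance by order — order 1: 1/1 normal; order 2: 0/19 normal; order 19: 1/1 normal; order 38: 1/1 normal.
Total normal subgroups: 3.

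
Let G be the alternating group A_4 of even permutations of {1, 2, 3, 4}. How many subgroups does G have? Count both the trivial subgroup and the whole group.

10

|G| = 12, so by Lagrange every subgroup order divides 12. Divisors: 1, 2, 3, 4, 6, 12.
Subgroups by order — order 1: 1; order 2: 3; order 3: 4; order 4: 1; order 6: 0; order 12: 1.
Total: 1 + 3 + 4 + 1 + 0 + 1 = 10.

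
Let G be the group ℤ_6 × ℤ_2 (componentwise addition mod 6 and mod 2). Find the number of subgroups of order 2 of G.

3

|G| = 12 and 2 | 12, so subgroups of order 2 are possible by Lagrange.
The subgroups of order 2 are: {(0,0), (0,1)}; {(0,0), (3,0)}; {(0,0), (3,1)}.
So G has 3 subgroups of order 2.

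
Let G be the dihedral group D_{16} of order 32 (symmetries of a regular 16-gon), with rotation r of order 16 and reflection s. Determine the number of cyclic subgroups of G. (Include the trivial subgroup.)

21

A cyclic subgroup of order d is generated by each of its φ(d) elements of order d, so the cyclic subgroups of order d number (#elements of order d)/φ(d).
Cyclic subgroups by order — order 1: 1; order 2: 17; order 4: 1; order 8: 1; order 16: 1.
Total: 21.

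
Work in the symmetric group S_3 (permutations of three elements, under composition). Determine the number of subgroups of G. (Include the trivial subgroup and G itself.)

6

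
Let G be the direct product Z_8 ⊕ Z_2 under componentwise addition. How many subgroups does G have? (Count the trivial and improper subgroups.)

11

|G| = 16, so by Lagrange every subgroup order divides 16. Divisors: 1, 2, 4, 8, 16.
Subgroups by order — order 1: 1; order 2: 3; order 4: 3; order 8: 3; order 16: 1.
Total: 1 + 3 + 3 + 3 + 1 = 11.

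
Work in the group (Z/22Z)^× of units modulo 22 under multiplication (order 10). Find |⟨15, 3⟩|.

5

|⟨15⟩| = 5 and |⟨3⟩| = 5, so |H| is a multiple of lcm(5, 5) = 5 and divides |G| = 10.
Closing under the operation: H = {1, 3, 5, 9, 15}, so |H| = 5.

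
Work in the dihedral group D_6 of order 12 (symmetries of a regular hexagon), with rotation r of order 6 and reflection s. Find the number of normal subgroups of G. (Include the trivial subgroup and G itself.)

7

G has 16 subgroups. Checking conjugation-invariance by order — order 1: 1/1 normal; order 2: 1/7 normal; order 3: 1/1 normal; order 4: 0/3 normal; order 6: 3/3 normal; order 12: 1/1 normal.
Total normal subgroups: 7.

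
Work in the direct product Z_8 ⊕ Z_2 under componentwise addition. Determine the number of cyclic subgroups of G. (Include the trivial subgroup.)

8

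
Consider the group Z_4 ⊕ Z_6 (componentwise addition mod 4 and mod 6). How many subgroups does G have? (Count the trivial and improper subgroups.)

16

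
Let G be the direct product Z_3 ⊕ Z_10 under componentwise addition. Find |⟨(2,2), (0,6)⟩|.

|⟨(2,2)⟩| = 15 and |⟨(0,6)⟩| = 5, so |H| is a multiple of lcm(15, 5) = 15 and divides |G| = 30.
Closing under the operation: H = {(0,0), (0,2), (0,4), (0,6), (0,8), (1,0), (1,2), (1,4), (1,6), (1,8), (2,0), (2,2), (2,4), (2,6), (2,8)}, so |H| = 15.

15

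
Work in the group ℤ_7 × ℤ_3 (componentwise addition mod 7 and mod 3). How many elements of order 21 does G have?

12

An element (a,b) has order lcm(ord(a), ord(b)); count pairs with lcm equal to 21.
Enumerating gives 12 such elements.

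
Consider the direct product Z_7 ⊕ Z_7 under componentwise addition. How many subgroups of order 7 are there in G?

8

|G| = 49 and 7 | 49, so subgroups of order 7 are possible by Lagrange.
The subgroups of order 7 are: {(0,0), (0,1), (0,2), (0,3), (0,4), (0,5), (0,6)}; {(0,0), (1,0), (2,0), (3,0), (4,0), (5,0), (6,0)}; {(0,0), (1,1), (2,2), (3,3), (4,4), (5,5), (6,6)}; {(0,0), (1,2), (2,4), (3,6), (4,1), (5,3), (6,5)}; … (8 in all).
So G has 8 subgroups of order 7.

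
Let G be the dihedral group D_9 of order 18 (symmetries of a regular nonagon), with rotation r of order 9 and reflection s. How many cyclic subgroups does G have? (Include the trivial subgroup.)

12

Each element a generates a cyclic subgroup ⟨a⟩; distinct elements may generate the same one (a cyclic group of order d has φ(d) generators).
Cyclic subgroups by order — order 1: 1; order 2: 9; order 3: 1; order 9: 1.
Total: 12.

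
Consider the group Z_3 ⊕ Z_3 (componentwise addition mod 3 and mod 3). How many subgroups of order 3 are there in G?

|G| = 9 and 3 | 9, so subgroups of order 3 are possible by Lagrange.
The subgroups of order 3 are: {(0,0), (0,1), (0,2)}; {(0,0), (1,0), (2,0)}; {(0,0), (1,1), (2,2)}; {(0,0), (1,2), (2,1)}.
So G has 4 subgroups of order 3.

4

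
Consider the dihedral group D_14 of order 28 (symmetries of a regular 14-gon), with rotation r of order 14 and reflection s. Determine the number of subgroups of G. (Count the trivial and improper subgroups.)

28

|G| = 28, so by Lagrange every subgroup order divides 28. Divisors: 1, 2, 4, 7, 14, 28.
Subgroups by order — order 1: 1; order 2: 15; order 4: 7; order 7: 1; order 14: 3; order 28: 1.
Total: 1 + 15 + 7 + 1 + 3 + 1 = 28.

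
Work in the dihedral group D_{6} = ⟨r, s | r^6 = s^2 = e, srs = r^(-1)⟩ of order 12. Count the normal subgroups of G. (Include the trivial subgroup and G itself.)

7

G has 16 subgroups. Checking conjugation-invariance by order — order 1: 1/1 normal; order 2: 1/7 normal; order 3: 1/1 normal; order 4: 0/3 normal; order 6: 3/3 normal; order 12: 1/1 normal.
Total normal subgroups: 7.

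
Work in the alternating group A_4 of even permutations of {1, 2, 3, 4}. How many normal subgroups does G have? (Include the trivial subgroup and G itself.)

3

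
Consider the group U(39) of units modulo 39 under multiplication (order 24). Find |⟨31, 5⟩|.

8

|⟨31⟩| = 4 and |⟨5⟩| = 4, so |H| is a multiple of lcm(4, 4) = 4 and divides |G| = 24.
Closing under the operation: H = {1, 5, 8, 14, 25, 31, 34, 38}, so |H| = 8.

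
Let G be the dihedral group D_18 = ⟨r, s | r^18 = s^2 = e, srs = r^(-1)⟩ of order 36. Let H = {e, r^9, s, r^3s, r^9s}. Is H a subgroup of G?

No

|H| = 5 does not divide |G| = 36, so by Lagrange H is not a subgroup.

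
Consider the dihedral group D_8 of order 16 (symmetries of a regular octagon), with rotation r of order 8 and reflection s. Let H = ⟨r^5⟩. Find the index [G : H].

|⟨r^5⟩| = 8 and |G| = 16.
By Lagrange, [G : H] = |G|/|H| = 16/8 = 2.

2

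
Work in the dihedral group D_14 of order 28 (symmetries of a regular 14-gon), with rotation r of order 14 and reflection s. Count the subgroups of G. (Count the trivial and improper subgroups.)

28

|G| = 28, so by Lagrange every subgroup order divides 28. Divisors: 1, 2, 4, 7, 14, 28.
Subgroups by order — order 1: 1; order 2: 15; order 4: 7; order 7: 1; order 14: 3; order 28: 1.
Total: 1 + 15 + 7 + 1 + 3 + 1 = 28.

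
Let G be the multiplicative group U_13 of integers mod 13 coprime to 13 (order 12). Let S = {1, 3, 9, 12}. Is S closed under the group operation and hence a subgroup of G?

No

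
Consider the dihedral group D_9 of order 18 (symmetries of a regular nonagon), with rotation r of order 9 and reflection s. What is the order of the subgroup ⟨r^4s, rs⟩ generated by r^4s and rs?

6

|⟨r^4s⟩| = 2 and |⟨rs⟩| = 2, so |H| is a multiple of lcm(2, 2) = 2 and divides |G| = 18.
Closing under the operation: H = {e, r^3, r^6, rs, r^4s, r^7s}, so |H| = 6.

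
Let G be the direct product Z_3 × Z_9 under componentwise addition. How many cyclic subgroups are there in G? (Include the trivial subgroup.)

Each element a generates a cyclic subgroup ⟨a⟩; distinct elements may generate the same one (a cyclic group of order d has φ(d) generators).
Cyclic subgroups by order — order 1: 1; order 3: 4; order 9: 3.
Total: 8.

8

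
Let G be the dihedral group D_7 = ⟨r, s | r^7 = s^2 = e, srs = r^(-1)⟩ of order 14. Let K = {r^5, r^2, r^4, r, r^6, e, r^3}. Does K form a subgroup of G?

Yes

|K| = 7 divides |G| = 14, consistent with Lagrange.
K contains the identity, every element's inverse is in K, and K is closed under ·: it is a subgroup.
In fact K = ⟨r^4⟩.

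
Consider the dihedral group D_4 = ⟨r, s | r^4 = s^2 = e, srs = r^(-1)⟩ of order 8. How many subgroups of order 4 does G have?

3

|G| = 8 and 4 | 8, so subgroups of order 4 are possible by Lagrange.
The subgroups of order 4 are: {e, r, r^2, r^3}; {e, r^2, s, r^2s}; {e, r^2, rs, r^3s}.
So G has 3 subgroups of order 4.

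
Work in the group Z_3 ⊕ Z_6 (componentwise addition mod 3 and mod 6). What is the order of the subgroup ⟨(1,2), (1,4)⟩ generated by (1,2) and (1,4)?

9

|⟨(1,2)⟩| = 3 and |⟨(1,4)⟩| = 3, so |H| is a multiple of lcm(3, 3) = 3 and divides |G| = 18.
Closing under the operation: H = {(0,0), (0,2), (0,4), (1,0), (1,2), (1,4), (2,0), (2,2), (2,4)}, so |H| = 9.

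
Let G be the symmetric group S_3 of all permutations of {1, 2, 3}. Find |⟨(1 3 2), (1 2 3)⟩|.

|⟨(1 3 2)⟩| = 3 and |⟨(1 2 3)⟩| = 3, so |H| is a multiple of lcm(3, 3) = 3 and divides |G| = 6.
Closing under the operation: H = {e, (1 2 3), (1 3 2)}, so |H| = 3.

3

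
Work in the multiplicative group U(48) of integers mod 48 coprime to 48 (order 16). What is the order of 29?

4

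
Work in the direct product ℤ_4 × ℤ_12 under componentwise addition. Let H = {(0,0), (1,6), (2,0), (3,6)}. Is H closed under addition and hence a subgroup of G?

|H| = 4 divides |G| = 48, consistent with Lagrange.
H contains the identity, every element's inverse is in H, and H is closed under +: it is a subgroup.
In fact H = ⟨(1,6)⟩.

Yes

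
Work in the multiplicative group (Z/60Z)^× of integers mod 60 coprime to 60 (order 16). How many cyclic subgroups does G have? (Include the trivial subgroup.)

12

Each element a generates a cyclic subgroup ⟨a⟩; distinct elements may generate the same one (a cyclic group of order d has φ(d) generators).
Cyclic subgroups by order — order 1: 1; order 2: 7; order 4: 4.
Total: 12.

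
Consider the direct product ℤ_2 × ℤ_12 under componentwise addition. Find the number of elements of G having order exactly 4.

4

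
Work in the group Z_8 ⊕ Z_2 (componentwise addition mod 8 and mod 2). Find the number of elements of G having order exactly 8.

8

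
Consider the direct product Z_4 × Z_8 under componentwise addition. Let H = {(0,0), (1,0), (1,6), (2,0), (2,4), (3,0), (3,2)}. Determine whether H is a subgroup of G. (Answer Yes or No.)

No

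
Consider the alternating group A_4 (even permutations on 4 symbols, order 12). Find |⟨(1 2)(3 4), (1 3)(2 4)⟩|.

4

|⟨(1 2)(3 4)⟩| = 2 and |⟨(1 3)(2 4)⟩| = 2, so |H| is a multiple of lcm(2, 2) = 2 and divides |G| = 12.
Closing under the operation: H = {e, (1 2)(3 4), (1 3)(2 4), (1 4)(2 3)}, so |H| = 4.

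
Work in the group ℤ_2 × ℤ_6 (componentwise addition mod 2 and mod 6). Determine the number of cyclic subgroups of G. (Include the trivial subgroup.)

8

Each element a generates a cyclic subgroup ⟨a⟩; distinct elements may generate the same one (a cyclic group of order d has φ(d) generators).
Cyclic subgroups by order — order 1: 1; order 2: 3; order 3: 1; order 6: 3.
Total: 8.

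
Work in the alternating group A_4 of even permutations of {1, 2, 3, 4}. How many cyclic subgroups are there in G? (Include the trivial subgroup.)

8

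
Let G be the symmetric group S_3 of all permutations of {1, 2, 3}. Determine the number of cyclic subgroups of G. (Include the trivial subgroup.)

Group the elements of G by the cyclic subgroup they generate; each cyclic subgroup of order d accounts for φ(d) elements.
Cyclic subgroups by order — order 1: 1; order 2: 3; order 3: 1.
Total: 5.

5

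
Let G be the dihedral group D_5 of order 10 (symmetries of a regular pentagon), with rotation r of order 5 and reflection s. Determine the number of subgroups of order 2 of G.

5

|G| = 10 and 2 | 10, so subgroups of order 2 are possible by Lagrange.
The subgroups of order 2 are: {e, r^2s}; {e, r^3s}; {e, r^4s}; {e, rs}; … (5 in all).
So G has 5 subgroups of order 2.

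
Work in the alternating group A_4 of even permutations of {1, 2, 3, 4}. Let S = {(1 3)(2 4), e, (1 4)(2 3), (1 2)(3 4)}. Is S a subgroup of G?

|S| = 4 divides |G| = 12, consistent with Lagrange.
S contains the identity, every element's inverse is in S, and S is closed under ∘: it is a subgroup.

Yes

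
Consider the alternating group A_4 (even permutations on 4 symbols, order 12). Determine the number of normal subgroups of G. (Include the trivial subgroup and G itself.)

G has 10 subgroups. Checking conjugation-invariance by order — order 1: 1/1 normal; order 2: 0/3 normal; order 3: 0/4 normal; order 4: 1/1 normal; order 12: 1/1 normal.
Total normal subgroups: 3.

3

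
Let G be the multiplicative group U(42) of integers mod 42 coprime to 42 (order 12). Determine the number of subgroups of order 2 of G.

|G| = 12 and 2 | 12, so subgroups of order 2 are possible by Lagrange.
The subgroups of order 2 are: {1, 13}; {1, 29}; {1, 41}.
So G has 3 subgroups of order 2.

3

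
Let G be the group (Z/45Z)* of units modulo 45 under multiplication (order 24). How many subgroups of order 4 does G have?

|G| = 24 and 4 | 24, so subgroups of order 4 are possible by Lagrange.
The subgroups of order 4 are: {1, 8, 17, 19}; {1, 19, 26, 44}; {1, 19, 28, 37}.
So G has 3 subgroups of order 4.

3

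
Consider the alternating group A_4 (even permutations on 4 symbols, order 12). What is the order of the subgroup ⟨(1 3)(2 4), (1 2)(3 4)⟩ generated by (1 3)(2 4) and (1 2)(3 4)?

|⟨(1 3)(2 4)⟩| = 2 and |⟨(1 2)(3 4)⟩| = 2, so |H| is a multiple of lcm(2, 2) = 2 and divides |G| = 12.
Closing under the operation: H = {e, (1 2)(3 4), (1 3)(2 4), (1 4)(2 3)}, so |H| = 4.

4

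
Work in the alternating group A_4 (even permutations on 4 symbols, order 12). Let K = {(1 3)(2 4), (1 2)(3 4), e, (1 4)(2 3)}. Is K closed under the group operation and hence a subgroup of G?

|K| = 4 divides |G| = 12, consistent with Lagrange.
K contains the identity, every element's inverse is in K, and K is closed under ∘: it is a subgroup.

Yes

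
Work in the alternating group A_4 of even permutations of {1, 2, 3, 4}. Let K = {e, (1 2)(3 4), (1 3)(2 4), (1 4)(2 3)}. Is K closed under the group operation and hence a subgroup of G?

|K| = 4 divides |G| = 12, consistent with Lagrange.
K contains the identity, every element's inverse is in K, and K is closed under ∘: it is a subgroup.

Yes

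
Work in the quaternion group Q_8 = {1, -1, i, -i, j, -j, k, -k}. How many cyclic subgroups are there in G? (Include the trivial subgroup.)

5

A cyclic subgroup of order d is generated by each of its φ(d) elements of order d, so the cyclic subgroups of order d number (#elements of order d)/φ(d).
Cyclic subgroups by order — order 1: 1; order 2: 1; order 4: 3.
Total: 5.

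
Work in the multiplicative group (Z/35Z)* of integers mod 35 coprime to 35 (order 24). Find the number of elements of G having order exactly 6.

6

The elements of order 6 are: 4, 9, 19, 24, 26, 31.
That's 6.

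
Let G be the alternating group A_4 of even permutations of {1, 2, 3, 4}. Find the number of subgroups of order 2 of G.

3

|G| = 12 and 2 | 12, so subgroups of order 2 are possible by Lagrange.
The subgroups of order 2 are: {e, (1 2)(3 4)}; {e, (1 3)(2 4)}; {e, (1 4)(2 3)}.
So G has 3 subgroups of order 2.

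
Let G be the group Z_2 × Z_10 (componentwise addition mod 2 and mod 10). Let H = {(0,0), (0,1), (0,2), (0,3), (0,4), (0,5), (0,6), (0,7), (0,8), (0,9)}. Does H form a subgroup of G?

Yes

|H| = 10 divides |G| = 20, consistent with Lagrange.
H contains the identity, every element's inverse is in H, and H is closed under +: it is a subgroup.
In fact H = ⟨(0,1)⟩.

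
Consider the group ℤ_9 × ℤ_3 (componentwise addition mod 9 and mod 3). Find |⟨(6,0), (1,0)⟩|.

|⟨(6,0)⟩| = 3 and |⟨(1,0)⟩| = 9, so |H| is a multiple of lcm(3, 9) = 9 and divides |G| = 27.
Closing under the operation: H = {(0,0), (1,0), (2,0), (3,0), (4,0), (5,0), (6,0), (7,0), (8,0)}, so |H| = 9.

9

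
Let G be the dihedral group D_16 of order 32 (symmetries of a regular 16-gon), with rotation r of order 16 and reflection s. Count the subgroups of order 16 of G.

|G| = 32 and 16 | 32, so subgroups of order 16 are possible by Lagrange.
The subgroups of order 16 are: {e, r, r^2, r^3, r^4, r^5, r^6, r^7, r^8, r^9, r^10, r^11, r^12, r^13, r^14, r^15}; {e, r^2, r^4, r^6, r^8, r^10, r^12, r^14, s, r^2s, r^4s, r^6s, r^8s, r^10s, r^12s, r^14s}; {e, r^2, r^4, r^6, r^8, r^10, r^12, r^14, rs, r^3s, r^5s, r^7s, r^9s, r^11s, r^13s, r^15s}.
So G has 3 subgroups of order 16.

3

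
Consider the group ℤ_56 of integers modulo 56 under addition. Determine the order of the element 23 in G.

56

In ℤ_56, the order of an element a is n/gcd(a, n).
gcd(23, 56) = 1, so |⟨23⟩| = 56/1 = 56.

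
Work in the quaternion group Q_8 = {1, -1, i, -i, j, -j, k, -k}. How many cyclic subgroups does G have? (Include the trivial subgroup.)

5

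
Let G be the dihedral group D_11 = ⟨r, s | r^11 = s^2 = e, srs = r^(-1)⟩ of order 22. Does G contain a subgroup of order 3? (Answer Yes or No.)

3 does not divide |G| = 22, so by Lagrange no subgroup of order 3 exists.

No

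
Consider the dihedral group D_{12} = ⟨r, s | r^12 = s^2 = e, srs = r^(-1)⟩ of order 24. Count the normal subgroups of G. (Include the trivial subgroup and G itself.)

G has 34 subgroups. Checking conjugation-invariance by order — order 1: 1/1 normal; order 2: 1/13 normal; order 3: 1/1 normal; order 4: 1/7 normal; order 6: 1/5 normal; order 8: 0/3 normal; order 12: 3/3 normal; order 24: 1/1 normal.
Total normal subgroups: 9.

9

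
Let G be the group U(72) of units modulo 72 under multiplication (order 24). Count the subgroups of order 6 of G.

|G| = 24 and 6 | 24, so subgroups of order 6 are possible by Lagrange.
The subgroups of order 6 are: {1, 11, 25, 35, 49, 59}; {1, 13, 25, 37, 49, 61}; {1, 17, 25, 41, 49, 65}; {1, 19, 25, 43, 49, 67}; … (7 in all).
So G has 7 subgroups of order 6.

7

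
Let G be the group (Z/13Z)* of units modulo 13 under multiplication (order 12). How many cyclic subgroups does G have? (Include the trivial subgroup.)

Each element a generates a cyclic subgroup ⟨a⟩; distinct elements may generate the same one (a cyclic group of order d has φ(d) generators).
Cyclic subgroups by order — order 1: 1; order 2: 1; order 3: 1; order 4: 1; order 6: 1; order 12: 1.
Total: 6.

6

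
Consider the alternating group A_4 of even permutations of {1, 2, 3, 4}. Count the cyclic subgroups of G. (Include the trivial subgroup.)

8

A cyclic subgroup of order d is generated by each of its φ(d) elements of order d, so the cyclic subgroups of order d number (#elements of order d)/φ(d).
Cyclic subgroups by order — order 1: 1; order 2: 3; order 3: 4.
Total: 8.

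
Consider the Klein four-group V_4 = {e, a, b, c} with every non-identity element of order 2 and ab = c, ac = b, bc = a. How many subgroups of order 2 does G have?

|G| = 4 and 2 | 4, so subgroups of order 2 are possible by Lagrange.
The subgroups of order 2 are: {e, a}; {e, b}; {e, c}.
So G has 3 subgroups of order 2.

3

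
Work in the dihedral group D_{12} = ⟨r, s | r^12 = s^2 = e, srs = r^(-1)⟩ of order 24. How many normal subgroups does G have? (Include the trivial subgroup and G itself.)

G has 34 subgroups. Checking conjugation-invariance by order — order 1: 1/1 normal; order 2: 1/13 normal; order 3: 1/1 normal; order 4: 1/7 normal; order 6: 1/5 normal; order 8: 0/3 normal; order 12: 3/3 normal; order 24: 1/1 normal.
Total normal subgroups: 9.

9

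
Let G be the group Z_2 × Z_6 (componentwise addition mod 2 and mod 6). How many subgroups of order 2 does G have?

|G| = 12 and 2 | 12, so subgroups of order 2 are possible by Lagrange.
The subgroups of order 2 are: {(0,0), (0,3)}; {(0,0), (1,0)}; {(0,0), (1,3)}.
So G has 3 subgroups of order 2.

3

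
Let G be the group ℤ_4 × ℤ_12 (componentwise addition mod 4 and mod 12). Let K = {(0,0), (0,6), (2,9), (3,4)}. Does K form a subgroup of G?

(3,4) ∈ K but its inverse (1,8) ∉ K, so K is not a subgroup.

No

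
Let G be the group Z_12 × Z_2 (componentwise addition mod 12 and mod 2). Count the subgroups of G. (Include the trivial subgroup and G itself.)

|G| = 24, so by Lagrange every subgroup order divides 24. Divisors: 1, 2, 3, 4, 6, 8, 12, 24.
Subgroups by order — order 1: 1; order 2: 3; order 3: 1; order 4: 3; order 6: 3; order 8: 1; order 12: 3; order 24: 1.
Total: 1 + 3 + 1 + 3 + 3 + 1 + 3 + 1 = 16.

16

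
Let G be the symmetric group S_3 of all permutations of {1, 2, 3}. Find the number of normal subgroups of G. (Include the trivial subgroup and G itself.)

3

G has 6 subgroups. Checking conjugation-invariance by order — order 1: 1/1 normal; order 2: 0/3 normal; order 3: 1/1 normal; order 6: 1/1 normal.
Total normal subgroups: 3.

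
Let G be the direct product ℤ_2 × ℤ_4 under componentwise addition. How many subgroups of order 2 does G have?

|G| = 8 and 2 | 8, so subgroups of order 2 are possible by Lagrange.
The subgroups of order 2 are: {(0,0), (0,2)}; {(0,0), (1,0)}; {(0,0), (1,2)}.
So G has 3 subgroups of order 2.

3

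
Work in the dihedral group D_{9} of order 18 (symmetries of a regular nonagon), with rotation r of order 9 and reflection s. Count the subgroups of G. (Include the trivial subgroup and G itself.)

16

|G| = 18, so by Lagrange every subgroup order divides 18. Divisors: 1, 2, 3, 6, 9, 18.
Subgroups by order — order 1: 1; order 2: 9; order 3: 1; order 6: 3; order 9: 1; order 18: 1.
Total: 1 + 9 + 1 + 3 + 1 + 1 = 16.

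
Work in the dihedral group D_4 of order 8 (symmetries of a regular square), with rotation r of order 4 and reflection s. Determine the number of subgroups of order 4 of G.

3

|G| = 8 and 4 | 8, so subgroups of order 4 are possible by Lagrange.
The subgroups of order 4 are: {e, r, r^2, r^3}; {e, r^2, s, r^2s}; {e, r^2, rs, r^3s}.
So G has 3 subgroups of order 4.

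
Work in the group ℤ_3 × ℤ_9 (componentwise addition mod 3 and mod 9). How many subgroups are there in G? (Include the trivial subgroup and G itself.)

|G| = 27, so by Lagrange every subgroup order divides 27. Divisors: 1, 3, 9, 27.
Subgroups by order — order 1: 1; order 3: 4; order 9: 4; order 27: 1.
Total: 1 + 4 + 4 + 1 = 10.

10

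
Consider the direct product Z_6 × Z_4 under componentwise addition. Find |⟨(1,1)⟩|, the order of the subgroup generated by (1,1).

12

The order of (1,1) in Z_6 × Z_4 is lcm(ord(1) in Z_6, ord(1) in Z_4).
ord(1) = 6 and ord(1) = 4, so |⟨(1,1)⟩| = lcm(6, 4) = 12.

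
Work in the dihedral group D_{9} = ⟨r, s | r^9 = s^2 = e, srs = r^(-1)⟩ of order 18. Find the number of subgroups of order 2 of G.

9

|G| = 18 and 2 | 18, so subgroups of order 2 are possible by Lagrange.
The subgroups of order 2 are: {e, r^2s}; {e, r^3s}; {e, r^4s}; {e, r^5s}; … (9 in all).
So G has 9 subgroups of order 2.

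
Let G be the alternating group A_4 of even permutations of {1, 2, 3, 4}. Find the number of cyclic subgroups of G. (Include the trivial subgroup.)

Each element a generates a cyclic subgroup ⟨a⟩; distinct elements may generate the same one (a cyclic group of order d has φ(d) generators).
Cyclic subgroups by order — order 1: 1; order 2: 3; order 3: 4.
Total: 8.

8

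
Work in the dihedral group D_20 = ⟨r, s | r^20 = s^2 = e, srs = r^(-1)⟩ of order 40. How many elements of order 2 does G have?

21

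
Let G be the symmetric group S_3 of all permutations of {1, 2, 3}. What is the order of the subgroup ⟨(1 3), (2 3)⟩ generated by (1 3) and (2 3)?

|⟨(1 3)⟩| = 2 and |⟨(2 3)⟩| = 2, so |H| is a multiple of lcm(2, 2) = 2 and divides |G| = 6.
Closing {(1 3), (2 3)} under the group operation gives all of G, so |H| = 6.

6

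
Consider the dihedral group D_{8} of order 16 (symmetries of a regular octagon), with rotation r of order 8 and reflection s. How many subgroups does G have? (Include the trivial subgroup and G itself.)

|G| = 16, so by Lagrange every subgroup order divides 16. Divisors: 1, 2, 4, 8, 16.
Subgroups by order — order 1: 1; order 2: 9; order 4: 5; order 8: 3; order 16: 1.
Total: 1 + 9 + 5 + 3 + 1 = 19.

19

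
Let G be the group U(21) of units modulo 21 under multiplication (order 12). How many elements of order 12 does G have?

0

No element of G has order 12 (even though 12 | 12).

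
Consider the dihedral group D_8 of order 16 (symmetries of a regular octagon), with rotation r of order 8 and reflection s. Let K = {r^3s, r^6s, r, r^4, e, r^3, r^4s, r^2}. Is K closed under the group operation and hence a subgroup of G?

No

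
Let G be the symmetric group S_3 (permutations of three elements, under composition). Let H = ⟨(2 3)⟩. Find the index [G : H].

3

|⟨(2 3)⟩| = 2 and |G| = 6.
By Lagrange, [G : H] = |G|/|H| = 6/2 = 3.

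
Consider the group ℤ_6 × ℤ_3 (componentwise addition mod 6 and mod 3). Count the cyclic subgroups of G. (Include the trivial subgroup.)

A cyclic subgroup of order d is generated by each of its φ(d) elements of order d, so the cyclic subgroups of order d number (#elements of order d)/φ(d).
Cyclic subgroups by order — order 1: 1; order 2: 1; order 3: 4; order 6: 4.
Total: 10.

10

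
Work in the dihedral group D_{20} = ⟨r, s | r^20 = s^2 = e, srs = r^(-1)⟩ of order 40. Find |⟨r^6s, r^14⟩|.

20

|⟨r^6s⟩| = 2 and |⟨r^14⟩| = 10, so |H| is a multiple of lcm(2, 10) = 10 and divides |G| = 40.
Closing under the operation: H = {e, r^2, r^4, r^6, r^8, r^10, r^12, r^14, r^16, r^18, s, r^2s, r^4s, r^6s, r^8s, r^10s, r^12s, r^14s, r^16s, r^18s}, so |H| = 20.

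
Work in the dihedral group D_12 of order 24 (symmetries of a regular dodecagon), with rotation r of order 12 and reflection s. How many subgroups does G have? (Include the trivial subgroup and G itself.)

34

|G| = 24, so by Lagrange every subgroup order divides 24. Divisors: 1, 2, 3, 4, 6, 8, 12, 24.
Subgroups by order — order 1: 1; order 2: 13; order 3: 1; order 4: 7; order 6: 5; order 8: 3; order 12: 3; order 24: 1.
Total: 1 + 13 + 1 + 7 + 5 + 3 + 3 + 1 = 34.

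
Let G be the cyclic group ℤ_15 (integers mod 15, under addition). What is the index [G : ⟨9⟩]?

|⟨9⟩| = 5 and |G| = 15.
By Lagrange, [G : H] = |G|/|H| = 15/5 = 3.

3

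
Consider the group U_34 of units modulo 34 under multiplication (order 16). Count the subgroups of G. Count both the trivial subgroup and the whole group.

|G| = 16, so by Lagrange every subgroup order divides 16. Divisors: 1, 2, 4, 8, 16.
Subgroups by order — order 1: 1; order 2: 1; order 4: 1; order 8: 1; order 16: 1.
Total: 1 + 1 + 1 + 1 + 1 = 5.

5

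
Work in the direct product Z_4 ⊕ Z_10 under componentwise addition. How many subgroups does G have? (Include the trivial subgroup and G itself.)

|G| = 40, so by Lagrange every subgroup order divides 40. Divisors: 1, 2, 4, 5, 8, 10, 20, 40.
Subgroups by order — order 1: 1; order 2: 3; order 4: 3; order 5: 1; order 8: 1; order 10: 3; order 20: 3; order 40: 1.
Total: 1 + 3 + 3 + 1 + 1 + 3 + 3 + 1 = 16.

16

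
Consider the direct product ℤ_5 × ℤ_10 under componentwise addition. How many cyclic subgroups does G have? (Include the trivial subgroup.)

14

Each element a generates a cyclic subgroup ⟨a⟩; distinct elements may generate the same one (a cyclic group of order d has φ(d) generators).
Cyclic subgroups by order — order 1: 1; order 2: 1; order 5: 6; order 10: 6.
Total: 14.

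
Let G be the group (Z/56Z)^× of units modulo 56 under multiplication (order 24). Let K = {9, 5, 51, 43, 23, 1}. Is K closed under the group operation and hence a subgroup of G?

51 ∈ K but its inverse 11 ∉ K, so K is not a subgroup.

No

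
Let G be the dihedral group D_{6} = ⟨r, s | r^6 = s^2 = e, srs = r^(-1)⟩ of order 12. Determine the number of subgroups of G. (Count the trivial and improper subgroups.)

|G| = 12, so by Lagrange every subgroup order divides 12. Divisors: 1, 2, 3, 4, 6, 12.
Subgroups by order — order 1: 1; order 2: 7; order 3: 1; order 4: 3; order 6: 3; order 12: 1.
Total: 1 + 7 + 1 + 3 + 3 + 1 = 16.

16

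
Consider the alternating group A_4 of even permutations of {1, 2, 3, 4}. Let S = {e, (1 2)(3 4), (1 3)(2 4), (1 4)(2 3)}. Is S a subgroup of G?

Yes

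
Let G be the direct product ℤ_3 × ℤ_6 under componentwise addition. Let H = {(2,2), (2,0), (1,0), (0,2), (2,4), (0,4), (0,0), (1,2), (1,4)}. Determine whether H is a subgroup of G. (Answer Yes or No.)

|H| = 9 divides |G| = 18, consistent with Lagrange.
H contains the identity, every element's inverse is in H, and H is closed under +: it is a subgroup.

Yes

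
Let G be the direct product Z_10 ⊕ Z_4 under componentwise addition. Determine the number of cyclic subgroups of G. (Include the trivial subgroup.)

A cyclic subgroup of order d is generated by each of its φ(d) elements of order d, so the cyclic subgroups of order d number (#elements of order d)/φ(d).
Cyclic subgroups by order — order 1: 1; order 2: 3; order 4: 2; order 5: 1; order 10: 3; order 20: 2.
Total: 12.

12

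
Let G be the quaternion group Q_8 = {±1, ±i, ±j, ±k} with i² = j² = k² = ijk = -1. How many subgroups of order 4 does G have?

3

|G| = 8 and 4 | 8, so subgroups of order 4 are possible by Lagrange.
The subgroups of order 4 are: {1, -1, i, -i}; {1, -1, j, -j}; {1, -1, k, -k}.
So G has 3 subgroups of order 4.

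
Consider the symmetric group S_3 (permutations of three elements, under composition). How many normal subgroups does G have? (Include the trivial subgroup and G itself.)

3

G has 6 subgroups. Checking conjugation-invariance by order — order 1: 1/1 normal; order 2: 0/3 normal; order 3: 1/1 normal; order 6: 1/1 normal.
Total normal subgroups: 3.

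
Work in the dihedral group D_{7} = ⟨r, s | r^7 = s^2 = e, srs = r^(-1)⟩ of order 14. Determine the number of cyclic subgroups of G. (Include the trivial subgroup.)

Each element a generates a cyclic subgroup ⟨a⟩; distinct elements may generate the same one (a cyclic group of order d has φ(d) generators).
Cyclic subgroups by order — order 1: 1; order 2: 7; order 7: 1.
Total: 9.

9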